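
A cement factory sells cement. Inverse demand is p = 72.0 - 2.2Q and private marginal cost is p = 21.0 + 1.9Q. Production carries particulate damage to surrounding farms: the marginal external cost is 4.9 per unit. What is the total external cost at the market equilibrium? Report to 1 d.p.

Market equilibrium (private): 21.0 + 1.9Q = 72.0 - 2.2Q → Q_m = 12.4390.
Total external cost = MEC × Q_m = 4.9 × 12.4390 = 60.9511.

61.0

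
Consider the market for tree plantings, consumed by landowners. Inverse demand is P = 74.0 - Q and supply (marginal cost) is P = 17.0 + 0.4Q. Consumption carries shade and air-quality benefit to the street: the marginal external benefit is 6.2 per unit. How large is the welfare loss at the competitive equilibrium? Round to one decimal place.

DWL = 13.7

Market equilibrium (private): 17.0 + 0.4Q = 74.0 - Q → Q_m = 40.7143.
Social marginal benefit = demand + MEB = 80.2 - Q.
Set SMB = MC: 80.2 - Q = 17.0 + 0.4Q → Q* = 45.1429.
The loss is the area between SMB and MC from Q* to Q_m; with linear curves that's a triangle of height MEB(Q_m).
DWL = ½ × 4.4286 × 6.2000 = 13.7287.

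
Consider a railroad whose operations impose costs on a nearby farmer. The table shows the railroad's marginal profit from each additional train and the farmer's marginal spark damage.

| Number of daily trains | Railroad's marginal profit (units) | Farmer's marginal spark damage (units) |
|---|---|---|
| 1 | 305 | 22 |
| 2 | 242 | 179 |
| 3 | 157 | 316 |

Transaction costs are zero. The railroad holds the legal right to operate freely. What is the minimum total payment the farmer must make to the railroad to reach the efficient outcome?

Left alone the railroad would choose level 3 (marginal profit stays positive).
Efficient level: k* = 2 (marginal profit ≥ marginal spark damage through 2).
The farmer must at least cover the railroad's forgone profit from cutting 3→2: 157 = 157.

157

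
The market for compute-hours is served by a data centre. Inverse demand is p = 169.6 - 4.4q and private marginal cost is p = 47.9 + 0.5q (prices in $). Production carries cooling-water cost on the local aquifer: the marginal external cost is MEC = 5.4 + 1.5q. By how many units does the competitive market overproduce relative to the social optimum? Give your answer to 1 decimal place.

6.7 units

Market equilibrium (private): 47.9 + 0.5q = 169.6 - 4.4q → q_m = 24.8367.
Social marginal cost = private MC + MEC = 53.3 + 2.0q.
Set SMC = demand: 53.3 + 2.0q = 169.6 - 4.4q → q* = 18.1719.
Gap = |24.8367 − 18.1719| = 6.6648.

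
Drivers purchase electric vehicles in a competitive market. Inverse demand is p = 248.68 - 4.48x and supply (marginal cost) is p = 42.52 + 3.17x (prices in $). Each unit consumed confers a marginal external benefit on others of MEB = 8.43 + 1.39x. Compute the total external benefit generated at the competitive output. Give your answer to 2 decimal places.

$731.92

Market equilibrium (private): 42.52 + 3.17x = 248.68 - 4.48x → x_m = 26.9490.
Total external benefit = ∫₀^{x_m} (8.43 + 1.39x) dx = 8.43×26.9490 + ½×1.39×26.9490² = 731.9228.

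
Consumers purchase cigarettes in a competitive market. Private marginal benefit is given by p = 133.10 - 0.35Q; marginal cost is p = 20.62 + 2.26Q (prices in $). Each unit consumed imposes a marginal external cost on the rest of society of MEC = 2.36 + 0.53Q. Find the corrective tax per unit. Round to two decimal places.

Social marginal benefit = demand − MEC = 130.74 - 0.88Q.
Set SMB = MC: 130.74 - 0.88Q = 20.62 + 2.26Q → Q* = 35.0701.
The Pigouvian tax equals MEC at Q*: 2.36 + 0.53×35.0701 = 20.9472.

tax = $20.95 per unit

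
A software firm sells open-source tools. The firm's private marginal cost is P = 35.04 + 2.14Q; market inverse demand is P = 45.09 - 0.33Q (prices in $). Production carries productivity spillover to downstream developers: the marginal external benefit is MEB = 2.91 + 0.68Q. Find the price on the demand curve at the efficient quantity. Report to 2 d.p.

P = $42.70

Social marginal cost = private MC − MEB = 32.13 + 1.46Q.
Set SMC = demand: 32.13 + 1.46Q = 45.09 - 0.33Q → Q* = 7.2402.
Consumer price on the demand curve at Q*: 45.09 − 0.33×7.2402 = 42.7007.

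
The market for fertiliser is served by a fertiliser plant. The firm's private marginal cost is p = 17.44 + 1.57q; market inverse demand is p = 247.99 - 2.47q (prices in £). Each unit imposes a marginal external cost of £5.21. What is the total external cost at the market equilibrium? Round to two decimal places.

£297.32

Market equilibrium (private): 17.44 + 1.57q = 247.99 - 2.47q → q_m = 57.0668.
Total external cost = MEC × q_m = 5.21 × 57.0668 = 297.3180.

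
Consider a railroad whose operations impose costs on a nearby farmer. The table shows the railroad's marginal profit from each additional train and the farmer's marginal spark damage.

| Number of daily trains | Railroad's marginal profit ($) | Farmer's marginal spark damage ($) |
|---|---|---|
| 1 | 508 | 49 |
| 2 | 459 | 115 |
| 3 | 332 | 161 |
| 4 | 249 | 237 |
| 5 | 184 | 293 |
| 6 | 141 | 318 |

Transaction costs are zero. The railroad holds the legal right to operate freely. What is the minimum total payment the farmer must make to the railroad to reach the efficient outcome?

$325

Left alone the railroad would choose level 6 (marginal profit stays positive).
Efficient level: k* = 4 (marginal profit ≥ marginal spark damage through 4).
The farmer must at least cover the railroad's forgone profit from cutting 6→4: 184 + 141 = 325.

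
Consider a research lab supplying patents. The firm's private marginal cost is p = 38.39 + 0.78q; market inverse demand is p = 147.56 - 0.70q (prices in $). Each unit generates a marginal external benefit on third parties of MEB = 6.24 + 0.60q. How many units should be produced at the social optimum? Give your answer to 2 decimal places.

Social marginal cost = private MC − MEB = 32.15 + 0.18q.
Set SMC = demand: 32.15 + 0.18q = 147.56 - 0.70q → q* = 131.1477.

q* = 131.15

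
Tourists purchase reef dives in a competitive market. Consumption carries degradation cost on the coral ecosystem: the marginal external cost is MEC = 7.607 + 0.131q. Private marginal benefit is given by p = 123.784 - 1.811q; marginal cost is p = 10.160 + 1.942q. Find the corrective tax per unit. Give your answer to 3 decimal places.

Social marginal benefit = demand − MEC = 116.177 - 1.942q.
Set SMB = MC: 116.177 - 1.942q = 10.160 + 1.942q → q* = 27.2958.
The Pigouvian tax equals MEC at q*: 7.607 + 0.131×27.2958 = 11.1827.

tax = 11.183 per unit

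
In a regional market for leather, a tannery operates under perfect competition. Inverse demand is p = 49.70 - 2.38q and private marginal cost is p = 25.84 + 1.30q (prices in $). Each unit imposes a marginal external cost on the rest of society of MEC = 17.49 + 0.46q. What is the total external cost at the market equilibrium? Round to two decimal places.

Market equilibrium (private): 25.84 + 1.30q = 49.70 - 2.38q → q_m = 6.4837.
Total external cost = ∫₀^{q_m} (17.49 + 0.46q) dq = 17.49×6.4837 + ½×0.46×6.4837² = 123.0687.

$123.07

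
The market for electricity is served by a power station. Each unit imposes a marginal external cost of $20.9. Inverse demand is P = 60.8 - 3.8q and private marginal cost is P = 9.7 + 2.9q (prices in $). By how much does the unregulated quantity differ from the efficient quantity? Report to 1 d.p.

Market equilibrium (private): 9.7 + 2.9q = 60.8 - 3.8q → q_m = 7.6269.
Social marginal cost = private MC + MEC = 30.6 + 2.9q.
Set SMC = demand: 30.6 + 2.9q = 60.8 - 3.8q → q* = 4.5075.
Gap = |7.6269 − 4.5075| = 3.1194.

3.1 units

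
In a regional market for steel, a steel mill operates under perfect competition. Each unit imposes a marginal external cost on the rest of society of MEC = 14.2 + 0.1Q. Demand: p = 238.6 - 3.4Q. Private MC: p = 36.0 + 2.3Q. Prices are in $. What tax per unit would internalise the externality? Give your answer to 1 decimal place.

Social marginal cost = private MC + MEC = 50.2 + 2.4Q.
Set SMC = demand: 50.2 + 2.4Q = 238.6 - 3.4Q → Q* = 32.4828.
The Pigouvian tax equals MEC at Q*: 14.2 + 0.1×32.4828 = 17.4483.

tax = $17.4 per unit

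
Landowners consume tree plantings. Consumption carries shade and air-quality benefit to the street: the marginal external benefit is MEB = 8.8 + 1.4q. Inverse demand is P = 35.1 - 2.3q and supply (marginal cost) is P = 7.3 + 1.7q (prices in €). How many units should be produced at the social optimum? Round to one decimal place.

Social marginal benefit = demand + MEB = 43.9 - 0.9q.
Set SMB = MC: 43.9 - 0.9q = 7.3 + 1.7q → q* = 14.0769.

q* = 14.1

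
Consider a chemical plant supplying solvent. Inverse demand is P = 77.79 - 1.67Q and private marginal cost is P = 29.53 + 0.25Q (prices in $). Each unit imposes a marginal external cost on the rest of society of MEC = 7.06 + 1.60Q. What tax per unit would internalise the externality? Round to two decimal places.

Social marginal cost = private MC + MEC = 36.59 + 1.85Q.
Set SMC = demand: 36.59 + 1.85Q = 77.79 - 1.67Q → Q* = 11.7045.
The Pigouvian tax equals MEC at Q*: 7.06 + 1.60×11.7045 = 25.7872.

tax = $25.79 per unit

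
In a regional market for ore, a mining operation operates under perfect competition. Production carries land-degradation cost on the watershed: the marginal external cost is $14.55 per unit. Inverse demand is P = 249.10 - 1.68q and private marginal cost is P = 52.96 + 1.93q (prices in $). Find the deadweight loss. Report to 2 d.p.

DWL = $29.32

Market equilibrium (private): 52.96 + 1.93q = 249.10 - 1.68q → q_m = 54.3324.
Social marginal cost = private MC + MEC = 67.51 + 1.93q.
Set SMC = demand: 67.51 + 1.93q = 249.10 - 1.68q → q* = 50.3019.
Between q* and q_m the wedge SMC − demand runs linearly from 0 to MEC(q_m), so the loss is a triangle.
DWL = ½ × 4.0305 × 14.5500 = 29.3219.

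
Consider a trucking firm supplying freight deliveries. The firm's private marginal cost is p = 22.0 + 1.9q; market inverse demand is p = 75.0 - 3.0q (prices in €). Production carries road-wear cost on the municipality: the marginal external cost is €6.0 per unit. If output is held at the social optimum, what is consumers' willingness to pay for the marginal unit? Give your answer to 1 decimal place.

Social marginal cost = private MC + MEC = 28.0 + 1.9q.
Set SMC = demand: 28.0 + 1.9q = 75.0 - 3.0q → q* = 9.5918.
Consumer price on the demand curve at q*: 75.0 − 3.0×9.5918 = 46.2246.

P = €46.2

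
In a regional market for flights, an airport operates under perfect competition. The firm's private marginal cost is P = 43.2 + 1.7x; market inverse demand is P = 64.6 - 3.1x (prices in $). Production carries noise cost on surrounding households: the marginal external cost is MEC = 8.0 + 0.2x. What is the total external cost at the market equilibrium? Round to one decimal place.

Market equilibrium (private): 43.2 + 1.7x = 64.6 - 3.1x → x_m = 4.4583.
Total external cost = ∫₀^{x_m} (8.0 + 0.2x) dx = 8.0×4.4583 + ½×0.2×4.4583² = 37.6540.

$37.7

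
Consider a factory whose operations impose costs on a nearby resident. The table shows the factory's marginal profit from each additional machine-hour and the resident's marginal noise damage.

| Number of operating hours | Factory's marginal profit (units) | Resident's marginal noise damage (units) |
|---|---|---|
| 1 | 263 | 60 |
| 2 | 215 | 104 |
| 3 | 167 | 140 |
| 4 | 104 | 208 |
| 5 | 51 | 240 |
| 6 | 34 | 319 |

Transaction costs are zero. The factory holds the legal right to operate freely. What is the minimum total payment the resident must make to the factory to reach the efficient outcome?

189

Left alone the factory would choose level 6 (marginal profit stays positive).
Efficient level: k* = 3 (marginal profit ≥ marginal noise damage through 3).
The resident must at least cover the factory's forgone profit from cutting 6→3: 104 + 51 + 34 = 189.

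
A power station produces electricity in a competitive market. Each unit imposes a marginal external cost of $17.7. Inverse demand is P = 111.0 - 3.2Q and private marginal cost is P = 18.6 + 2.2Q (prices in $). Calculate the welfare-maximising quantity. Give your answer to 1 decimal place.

Social marginal cost = private MC + MEC = 36.3 + 2.2Q.
Set SMC = demand: 36.3 + 2.2Q = 111.0 - 3.2Q → Q* = 13.8333.

Q* = 13.8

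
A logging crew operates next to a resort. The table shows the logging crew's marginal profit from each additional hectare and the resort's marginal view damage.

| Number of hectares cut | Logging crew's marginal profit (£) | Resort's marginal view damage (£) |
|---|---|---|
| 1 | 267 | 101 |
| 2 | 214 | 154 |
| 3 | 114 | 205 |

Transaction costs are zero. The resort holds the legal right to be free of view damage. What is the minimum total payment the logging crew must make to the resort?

£255

Efficient level: marginal profit ≥ marginal view damage through level 2, so k* = 2.
With the resort holding the right, the logging crew must at least compensate total damage at k*: 101 + 154 = 255.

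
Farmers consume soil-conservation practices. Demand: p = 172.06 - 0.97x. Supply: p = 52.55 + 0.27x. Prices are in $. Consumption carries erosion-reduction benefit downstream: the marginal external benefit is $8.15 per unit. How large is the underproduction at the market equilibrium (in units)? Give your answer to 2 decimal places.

6.57 units

Market equilibrium (private): 52.55 + 0.27x = 172.06 - 0.97x → x_m = 96.3790.
Social marginal benefit = demand + MEB = 180.21 - 0.97x.
Set SMB = MC: 180.21 - 0.97x = 52.55 + 0.27x → x* = 102.9516.
Gap = |96.3790 − 102.9516| = 6.5726.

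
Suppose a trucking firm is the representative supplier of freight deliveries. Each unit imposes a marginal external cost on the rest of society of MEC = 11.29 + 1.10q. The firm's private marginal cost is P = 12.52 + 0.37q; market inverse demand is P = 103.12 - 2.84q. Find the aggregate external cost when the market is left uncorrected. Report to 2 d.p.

Market equilibrium (private): 12.52 + 0.37q = 103.12 - 2.84q → q_m = 28.2243.
Total external cost = ∫₀^{q_m} (11.29 + 1.10q) dq = 11.29×28.2243 + ½×1.10×28.2243² = 756.7885.

756.79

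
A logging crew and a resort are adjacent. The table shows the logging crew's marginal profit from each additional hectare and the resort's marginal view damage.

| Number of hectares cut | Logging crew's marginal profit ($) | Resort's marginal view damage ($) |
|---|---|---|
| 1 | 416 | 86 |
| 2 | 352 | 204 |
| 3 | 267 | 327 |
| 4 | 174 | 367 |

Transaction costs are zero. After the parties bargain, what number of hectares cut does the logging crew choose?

Bargaining reaches the level where marginal profit last exceeds marginal view damage.
That holds through level 2 (352 ≥ 204) but not at 3 (267 < 327).

2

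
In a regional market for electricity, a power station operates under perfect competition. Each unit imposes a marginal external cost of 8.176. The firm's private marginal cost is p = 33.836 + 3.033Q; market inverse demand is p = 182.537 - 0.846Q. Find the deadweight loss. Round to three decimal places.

DWL = 8.617

Market equilibrium (private): 33.836 + 3.033Q = 182.537 - 0.846Q → Q_m = 38.3349.
Social marginal cost = private MC + MEC = 42.012 + 3.033Q.
Set SMC = demand: 42.012 + 3.033Q = 182.537 - 0.846Q → Q* = 36.2271.
The loss is the area between SMC and demand from Q* to Q_m; with linear curves that's a triangle of height MEC(Q_m).
DWL = ½ × 2.1078 × 8.1760 = 8.6167.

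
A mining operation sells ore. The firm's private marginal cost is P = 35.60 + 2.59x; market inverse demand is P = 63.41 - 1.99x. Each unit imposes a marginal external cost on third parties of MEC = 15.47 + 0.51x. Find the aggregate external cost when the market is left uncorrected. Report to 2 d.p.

Market equilibrium (private): 35.60 + 2.59x = 63.41 - 1.99x → x_m = 6.0721.
Total external cost = ∫₀^{x_m} (15.47 + 0.51x) dx = 15.47×6.0721 + ½×0.51×6.0721² = 103.3373.

103.34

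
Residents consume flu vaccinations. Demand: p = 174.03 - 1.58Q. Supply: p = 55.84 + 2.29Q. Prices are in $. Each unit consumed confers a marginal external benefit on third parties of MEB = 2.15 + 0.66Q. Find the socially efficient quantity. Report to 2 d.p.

Social marginal benefit = demand + MEB = 176.18 - 0.92Q.
Set SMB = MC: 176.18 - 0.92Q = 55.84 + 2.29Q → Q* = 37.4891.

Q* = 37.49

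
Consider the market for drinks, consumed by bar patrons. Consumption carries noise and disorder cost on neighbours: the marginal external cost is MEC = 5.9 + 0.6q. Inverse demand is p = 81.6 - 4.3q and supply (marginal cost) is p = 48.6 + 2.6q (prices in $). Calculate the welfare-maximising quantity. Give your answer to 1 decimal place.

Social marginal benefit = demand − MEC = 75.7 - 4.9q.
Set SMB = MC: 75.7 - 4.9q = 48.6 + 2.6q → q* = 3.6133.

q* = 3.6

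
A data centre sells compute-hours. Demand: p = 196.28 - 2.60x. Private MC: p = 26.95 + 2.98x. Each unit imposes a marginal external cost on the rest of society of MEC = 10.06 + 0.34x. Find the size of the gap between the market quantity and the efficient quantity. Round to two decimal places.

Market equilibrium (private): 26.95 + 2.98x = 196.28 - 2.60x → x_m = 30.3459.
Social marginal cost = private MC + MEC = 37.01 + 3.32x.
Set SMC = demand: 37.01 + 3.32x = 196.28 - 2.60x → x* = 26.9037.
Gap = |30.3459 − 26.9037| = 3.4422.

3.44 units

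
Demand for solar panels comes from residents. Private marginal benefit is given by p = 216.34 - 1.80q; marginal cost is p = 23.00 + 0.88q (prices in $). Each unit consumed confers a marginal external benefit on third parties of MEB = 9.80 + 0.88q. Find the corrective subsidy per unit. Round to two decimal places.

Social marginal benefit = demand + MEB = 226.14 - 0.92q.
Set SMB = MC: 226.14 - 0.92q = 23.00 + 0.88q → q* = 112.8556.
The Pigouvian subsidy equals MEB at q*: 9.80 + 0.88×112.8556 = 109.1129.

subsidy = $109.11 per unit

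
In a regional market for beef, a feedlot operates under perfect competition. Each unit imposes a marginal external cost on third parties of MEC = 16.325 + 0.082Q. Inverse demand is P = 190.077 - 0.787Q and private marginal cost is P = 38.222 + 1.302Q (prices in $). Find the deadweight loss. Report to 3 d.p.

Market equilibrium (private): 38.222 + 1.302Q = 190.077 - 0.787Q → Q_m = 72.6927.
Social marginal cost = private MC + MEC = 54.547 + 1.384Q.
Set SMC = demand: 54.547 + 1.384Q = 190.077 - 0.787Q → Q* = 62.4275.
The welfare-loss triangle has base |Q_m − Q*| and height MEC(Q_m) (the vertical gap between SMC and demand is zero at Q* and MEC at Q_m).
DWL = ½ × 10.2652 × 22.2858 = 114.3841.

DWL = $114.384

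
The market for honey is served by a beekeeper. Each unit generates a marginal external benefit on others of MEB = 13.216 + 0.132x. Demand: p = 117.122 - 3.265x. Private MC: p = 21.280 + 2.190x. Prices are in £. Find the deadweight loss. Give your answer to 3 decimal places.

DWL = £22.670

Market equilibrium (private): 21.280 + 2.190x = 117.122 - 3.265x → x_m = 17.5696.
Social marginal cost = private MC − MEB = 8.064 + 2.058x.
Set SMC = demand: 8.064 + 2.058x = 117.122 - 3.265x → x* = 20.4881.
Height of the DWL triangle at x_m is demand(x_m) − SMC(x_m) = MEB(x_m) = 15.5352.
DWL = ½ × 2.9185 × 15.5352 = 22.6697.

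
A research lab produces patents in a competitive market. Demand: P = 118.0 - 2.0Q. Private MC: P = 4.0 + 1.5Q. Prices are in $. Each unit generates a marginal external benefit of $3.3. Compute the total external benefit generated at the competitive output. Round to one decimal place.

$107.5

Market equilibrium (private): 4.0 + 1.5Q = 118.0 - 2.0Q → Q_m = 32.5714.
Total external benefit = MEB × Q_m = 3.3 × 32.5714 = 107.4856.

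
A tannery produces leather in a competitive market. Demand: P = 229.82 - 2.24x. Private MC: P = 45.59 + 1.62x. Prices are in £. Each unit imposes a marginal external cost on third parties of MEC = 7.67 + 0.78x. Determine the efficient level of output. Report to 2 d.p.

Social marginal cost = private MC + MEC = 53.26 + 2.40x.
Set SMC = demand: 53.26 + 2.40x = 229.82 - 2.24x → x* = 38.0517.

x* = 38.05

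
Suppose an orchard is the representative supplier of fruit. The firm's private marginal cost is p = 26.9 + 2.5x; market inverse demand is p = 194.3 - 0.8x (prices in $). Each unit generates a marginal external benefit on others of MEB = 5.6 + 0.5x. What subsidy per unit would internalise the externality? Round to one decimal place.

Social marginal cost = private MC − MEB = 21.3 + 2.0x.
Set SMC = demand: 21.3 + 2.0x = 194.3 - 0.8x → x* = 61.7857.
The Pigouvian subsidy equals MEB at x*: 5.6 + 0.5×61.7857 = 36.4929.

subsidy = $36.5 per unit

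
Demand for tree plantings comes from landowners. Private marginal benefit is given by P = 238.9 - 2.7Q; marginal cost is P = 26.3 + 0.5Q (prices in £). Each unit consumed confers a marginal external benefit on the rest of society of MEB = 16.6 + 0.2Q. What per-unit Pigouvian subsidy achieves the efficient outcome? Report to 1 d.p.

Social marginal benefit = demand + MEB = 255.5 - 2.5Q.
Set SMB = MC: 255.5 - 2.5Q = 26.3 + 0.5Q → Q* = 76.4000.
The Pigouvian subsidy equals MEB at Q*: 16.6 + 0.2×76.4000 = 31.8800.

subsidy = £31.9 per unit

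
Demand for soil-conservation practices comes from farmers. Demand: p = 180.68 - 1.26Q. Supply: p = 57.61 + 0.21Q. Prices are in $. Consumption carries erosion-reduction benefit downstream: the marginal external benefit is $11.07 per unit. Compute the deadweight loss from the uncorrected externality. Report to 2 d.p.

DWL = $41.68

Market equilibrium (private): 57.61 + 0.21Q = 180.68 - 1.26Q → Q_m = 83.7211.
Social marginal benefit = demand + MEB = 191.75 - 1.26Q.
Set SMB = MC: 191.75 - 1.26Q = 57.61 + 0.21Q → Q* = 91.2517.
The loss is the area between SMB and MC from Q* to Q_m; with linear curves that's a triangle of height MEB(Q_m).
DWL = ½ × 7.5306 × 11.0700 = 41.6819.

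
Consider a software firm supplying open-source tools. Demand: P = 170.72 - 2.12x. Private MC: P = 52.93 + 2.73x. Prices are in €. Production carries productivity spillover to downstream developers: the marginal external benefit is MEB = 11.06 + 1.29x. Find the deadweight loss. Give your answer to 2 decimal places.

DWL = €252.37

Market equilibrium (private): 52.93 + 2.73x = 170.72 - 2.12x → x_m = 24.2866.
Social marginal cost = private MC − MEB = 41.87 + 1.44x.
Set SMC = demand: 41.87 + 1.44x = 170.72 - 2.12x → x* = 36.1938.
The welfare-loss triangle has base |x_m − x*| and height MEB(x_m) (the vertical gap between SMC and demand is zero at x* and MEB at x_m).
DWL = ½ × 11.9072 × 42.3897 = 252.3713.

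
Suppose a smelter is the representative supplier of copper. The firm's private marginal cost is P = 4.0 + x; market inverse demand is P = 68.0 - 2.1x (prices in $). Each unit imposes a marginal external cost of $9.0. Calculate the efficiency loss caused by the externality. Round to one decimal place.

Market equilibrium (private): 4.0 + x = 68.0 - 2.1x → x_m = 20.6452.
Social marginal cost = private MC + MEC = 13.0 + x.
Set SMC = demand: 13.0 + x = 68.0 - 2.1x → x* = 17.7419.
Height of the DWL triangle at x_m is SMC(x_m) − demand(x_m) = MEC(x_m) = 9.0000.
DWL = ½ × 2.9033 × 9.0000 = 13.0649.

DWL = $13.1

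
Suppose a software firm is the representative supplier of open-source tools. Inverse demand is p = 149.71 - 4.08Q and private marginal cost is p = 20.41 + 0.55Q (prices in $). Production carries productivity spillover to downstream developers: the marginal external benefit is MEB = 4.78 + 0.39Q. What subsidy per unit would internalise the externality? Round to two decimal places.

Social marginal cost = private MC − MEB = 15.63 + 0.16Q.
Set SMC = demand: 15.63 + 0.16Q = 149.71 - 4.08Q → Q* = 31.6226.
The Pigouvian subsidy equals MEB at Q*: 4.78 + 0.39×31.6226 = 17.1128.

subsidy = $17.11 per unit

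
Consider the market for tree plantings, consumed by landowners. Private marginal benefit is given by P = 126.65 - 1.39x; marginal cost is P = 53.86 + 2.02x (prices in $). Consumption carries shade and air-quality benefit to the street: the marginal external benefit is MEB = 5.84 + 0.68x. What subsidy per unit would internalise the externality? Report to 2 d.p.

subsidy = $25.43 per unit

Social marginal benefit = demand + MEB = 132.49 - 0.71x.
Set SMB = MC: 132.49 - 0.71x = 53.86 + 2.02x → x* = 28.8022.
The Pigouvian subsidy equals MEB at x*: 5.84 + 0.68×28.8022 = 25.4255.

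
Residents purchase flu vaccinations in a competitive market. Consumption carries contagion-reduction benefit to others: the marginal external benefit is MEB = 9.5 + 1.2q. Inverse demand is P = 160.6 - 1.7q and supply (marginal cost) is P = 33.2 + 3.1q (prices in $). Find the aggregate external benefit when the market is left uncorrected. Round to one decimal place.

Market equilibrium (private): 33.2 + 3.1q = 160.6 - 1.7q → q_m = 26.5417.
Total external benefit = ∫₀^{q_m} (9.5 + 1.2q) dq = 9.5×26.5417 + ½×1.2×26.5417² = 674.8233.

$674.8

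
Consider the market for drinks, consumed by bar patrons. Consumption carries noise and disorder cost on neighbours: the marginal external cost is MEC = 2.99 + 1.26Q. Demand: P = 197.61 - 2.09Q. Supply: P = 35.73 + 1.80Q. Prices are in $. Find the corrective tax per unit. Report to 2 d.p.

tax = $41.86 per unit

Social marginal benefit = demand − MEC = 194.62 - 3.35Q.
Set SMB = MC: 194.62 - 3.35Q = 35.73 + 1.80Q → Q* = 30.8524.
The Pigouvian tax equals MEC at Q*: 2.99 + 1.26×30.8524 = 41.8640.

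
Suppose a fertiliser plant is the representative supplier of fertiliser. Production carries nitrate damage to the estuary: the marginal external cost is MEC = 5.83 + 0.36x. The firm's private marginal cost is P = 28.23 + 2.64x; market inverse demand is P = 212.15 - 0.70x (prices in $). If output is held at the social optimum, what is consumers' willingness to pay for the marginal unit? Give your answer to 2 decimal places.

Social marginal cost = private MC + MEC = 34.06 + 3.00x.
Set SMC = demand: 34.06 + 3.00x = 212.15 - 0.70x → x* = 48.1324.
Consumer price on the demand curve at x*: 212.15 − 0.70×48.1324 = 178.4573.

P = $178.46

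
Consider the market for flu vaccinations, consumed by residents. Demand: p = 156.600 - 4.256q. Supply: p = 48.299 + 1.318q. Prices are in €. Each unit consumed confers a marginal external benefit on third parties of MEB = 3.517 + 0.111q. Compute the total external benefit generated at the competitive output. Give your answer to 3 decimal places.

€89.286

Market equilibrium (private): 48.299 + 1.318q = 156.600 - 4.256q → q_m = 19.4297.
Total external benefit = ∫₀^{q_m} (3.517 + 0.111q) dq = 3.517×19.4297 + ½×0.111×19.4297² = 89.2862.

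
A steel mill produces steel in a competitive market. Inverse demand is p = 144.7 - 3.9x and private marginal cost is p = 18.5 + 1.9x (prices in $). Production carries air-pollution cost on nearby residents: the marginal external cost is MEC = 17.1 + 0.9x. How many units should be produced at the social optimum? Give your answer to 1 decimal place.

x* = 16.3

Social marginal cost = private MC + MEC = 35.6 + 2.8x.
Set SMC = demand: 35.6 + 2.8x = 144.7 - 3.9x → x* = 16.2836.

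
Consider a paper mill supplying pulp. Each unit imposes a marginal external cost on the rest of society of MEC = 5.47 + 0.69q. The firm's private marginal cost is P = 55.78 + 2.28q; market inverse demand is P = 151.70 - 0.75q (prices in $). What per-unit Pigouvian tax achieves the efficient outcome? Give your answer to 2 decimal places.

tax = $22.25 per unit

Social marginal cost = private MC + MEC = 61.25 + 2.97q.
Set SMC = demand: 61.25 + 2.97q = 151.70 - 0.75q → q* = 24.3145.
The Pigouvian tax equals MEC at q*: 5.47 + 0.69×24.3145 = 22.2470.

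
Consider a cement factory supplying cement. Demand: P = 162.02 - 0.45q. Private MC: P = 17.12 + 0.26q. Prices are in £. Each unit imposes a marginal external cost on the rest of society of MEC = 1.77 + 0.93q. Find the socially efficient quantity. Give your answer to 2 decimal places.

q* = 87.27

Social marginal cost = private MC + MEC = 18.89 + 1.19q.
Set SMC = demand: 18.89 + 1.19q = 162.02 - 0.45q → q* = 87.2744.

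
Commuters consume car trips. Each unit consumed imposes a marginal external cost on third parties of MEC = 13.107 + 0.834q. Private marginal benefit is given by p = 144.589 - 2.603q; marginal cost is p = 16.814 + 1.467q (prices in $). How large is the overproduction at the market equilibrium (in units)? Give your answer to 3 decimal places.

8.012 units

Market equilibrium (private): 16.814 + 1.467q = 144.589 - 2.603q → q_m = 31.3943.
Social marginal benefit = demand − MEC = 131.482 - 3.437q.
Set SMB = MC: 131.482 - 3.437q = 16.814 + 1.467q → q* = 23.3825.
Gap = |31.3943 − 23.3825| = 8.0118.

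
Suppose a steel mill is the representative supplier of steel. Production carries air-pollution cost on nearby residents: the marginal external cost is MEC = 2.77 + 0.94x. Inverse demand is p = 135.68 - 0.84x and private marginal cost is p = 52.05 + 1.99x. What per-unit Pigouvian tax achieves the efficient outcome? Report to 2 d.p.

tax = 22.93 per unit

Social marginal cost = private MC + MEC = 54.82 + 2.93x.
Set SMC = demand: 54.82 + 2.93x = 135.68 - 0.84x → x* = 21.4483.
The Pigouvian tax equals MEC at x*: 2.77 + 0.94×21.4483 = 22.9314.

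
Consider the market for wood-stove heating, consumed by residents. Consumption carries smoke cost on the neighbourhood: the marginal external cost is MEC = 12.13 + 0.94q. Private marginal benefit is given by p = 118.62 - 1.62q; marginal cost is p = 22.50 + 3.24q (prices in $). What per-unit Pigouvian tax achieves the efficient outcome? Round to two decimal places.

Social marginal benefit = demand − MEC = 106.49 - 2.56q.
Set SMB = MC: 106.49 - 2.56q = 22.50 + 3.24q → q* = 14.4810.
The Pigouvian tax equals MEC at q*: 12.13 + 0.94×14.4810 = 25.7421.

tax = $25.74 per unit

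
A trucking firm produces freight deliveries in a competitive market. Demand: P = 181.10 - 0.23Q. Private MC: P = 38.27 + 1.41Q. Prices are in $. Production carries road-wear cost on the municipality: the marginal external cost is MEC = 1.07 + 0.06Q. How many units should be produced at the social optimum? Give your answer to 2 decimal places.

Social marginal cost = private MC + MEC = 39.34 + 1.47Q.
Set SMC = demand: 39.34 + 1.47Q = 181.10 - 0.23Q → Q* = 83.3882.

Q* = 83.39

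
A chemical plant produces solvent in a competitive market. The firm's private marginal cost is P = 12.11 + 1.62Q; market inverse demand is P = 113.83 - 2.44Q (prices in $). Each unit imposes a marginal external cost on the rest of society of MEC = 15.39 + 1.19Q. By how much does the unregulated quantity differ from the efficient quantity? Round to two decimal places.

Market equilibrium (private): 12.11 + 1.62Q = 113.83 - 2.44Q → Q_m = 25.0542.
Social marginal cost = private MC + MEC = 27.50 + 2.81Q.
Set SMC = demand: 27.50 + 2.81Q = 113.83 - 2.44Q → Q* = 16.4438.
Gap = |25.0542 − 16.4438| = 8.6104.

8.61 units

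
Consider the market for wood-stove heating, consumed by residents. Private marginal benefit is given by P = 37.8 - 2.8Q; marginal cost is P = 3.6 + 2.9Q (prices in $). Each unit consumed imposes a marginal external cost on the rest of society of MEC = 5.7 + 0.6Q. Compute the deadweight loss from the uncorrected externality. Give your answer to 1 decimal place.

Market equilibrium (private): 3.6 + 2.9Q = 37.8 - 2.8Q → Q_m = 6.0000.
Social marginal benefit = demand − MEC = 32.1 - 3.4Q.
Set SMB = MC: 32.1 - 3.4Q = 3.6 + 2.9Q → Q* = 4.5238.
The loss is the area between SMB and MC from Q* to Q_m; with linear curves that's a triangle of height MEC(Q_m).
DWL = ½ × 1.4762 × 9.3000 = 6.8643.

DWL = $6.9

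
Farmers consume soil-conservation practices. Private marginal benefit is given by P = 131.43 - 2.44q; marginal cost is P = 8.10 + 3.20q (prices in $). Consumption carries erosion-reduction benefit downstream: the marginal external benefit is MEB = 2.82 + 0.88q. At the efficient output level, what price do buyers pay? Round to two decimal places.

Social marginal benefit = demand + MEB = 134.25 - 1.56q.
Set SMB = MC: 134.25 - 1.56q = 8.10 + 3.20q → q* = 26.5021.
Consumer price on the demand curve at q*: 131.43 − 2.44×26.5021 = 66.7649.

P = $66.76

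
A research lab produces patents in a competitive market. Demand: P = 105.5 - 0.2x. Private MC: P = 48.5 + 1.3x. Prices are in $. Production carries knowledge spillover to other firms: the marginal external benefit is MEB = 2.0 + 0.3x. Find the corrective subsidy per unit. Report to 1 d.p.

subsidy = $16.8 per unit

Social marginal cost = private MC − MEB = 46.5 + x.
Set SMC = demand: 46.5 + x = 105.5 - 0.2x → x* = 49.1667.
The Pigouvian subsidy equals MEB at x*: 2.0 + 0.3×49.1667 = 16.7500.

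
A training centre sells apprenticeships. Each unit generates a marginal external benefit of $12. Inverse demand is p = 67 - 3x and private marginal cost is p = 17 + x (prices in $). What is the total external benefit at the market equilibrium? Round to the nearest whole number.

$150

Market equilibrium (private): 17 + x = 67 - 3x → x_m = 12.5000.
Total external benefit = MEB × x_m = 12 × 12.5000 = 150.0000.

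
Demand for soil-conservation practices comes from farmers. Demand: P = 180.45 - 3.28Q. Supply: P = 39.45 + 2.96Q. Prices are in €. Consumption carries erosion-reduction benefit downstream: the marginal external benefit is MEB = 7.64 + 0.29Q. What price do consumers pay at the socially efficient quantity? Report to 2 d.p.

Social marginal benefit = demand + MEB = 188.09 - 2.99Q.
Set SMB = MC: 188.09 - 2.99Q = 39.45 + 2.96Q → Q* = 24.9815.
Consumer price on the demand curve at Q*: 180.45 − 3.28×24.9815 = 98.5107.

P = €98.51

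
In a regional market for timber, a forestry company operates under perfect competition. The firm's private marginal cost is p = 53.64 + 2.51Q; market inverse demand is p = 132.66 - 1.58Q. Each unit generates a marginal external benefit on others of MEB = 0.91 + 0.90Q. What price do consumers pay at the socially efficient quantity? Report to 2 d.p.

P = 93.07

Social marginal cost = private MC − MEB = 52.73 + 1.61Q.
Set SMC = demand: 52.73 + 1.61Q = 132.66 - 1.58Q → Q* = 25.0564.
Consumer price on the demand curve at Q*: 132.66 − 1.58×25.0564 = 93.0709.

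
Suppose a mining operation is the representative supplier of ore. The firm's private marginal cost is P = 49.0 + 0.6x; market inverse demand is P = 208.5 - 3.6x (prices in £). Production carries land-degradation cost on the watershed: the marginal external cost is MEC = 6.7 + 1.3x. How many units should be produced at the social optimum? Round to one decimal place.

x* = 27.8

Social marginal cost = private MC + MEC = 55.7 + 1.9x.
Set SMC = demand: 55.7 + 1.9x = 208.5 - 3.6x → x* = 27.7818.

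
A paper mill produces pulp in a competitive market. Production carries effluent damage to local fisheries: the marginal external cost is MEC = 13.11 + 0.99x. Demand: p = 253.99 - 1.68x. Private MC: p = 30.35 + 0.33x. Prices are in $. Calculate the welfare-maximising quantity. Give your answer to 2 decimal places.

x* = 70.18

Social marginal cost = private MC + MEC = 43.46 + 1.32x.
Set SMC = demand: 43.46 + 1.32x = 253.99 - 1.68x → x* = 70.1767.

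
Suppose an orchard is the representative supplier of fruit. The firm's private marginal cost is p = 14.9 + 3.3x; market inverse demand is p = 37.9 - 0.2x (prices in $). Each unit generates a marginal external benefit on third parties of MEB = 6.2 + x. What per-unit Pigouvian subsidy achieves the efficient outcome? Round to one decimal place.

subsidy = $17.9 per unit

Social marginal cost = private MC − MEB = 8.7 + 2.3x.
Set SMC = demand: 8.7 + 2.3x = 37.9 - 0.2x → x* = 11.6800.
The Pigouvian subsidy equals MEB at x*: 6.2 + 1.0×11.6800 = 17.8800.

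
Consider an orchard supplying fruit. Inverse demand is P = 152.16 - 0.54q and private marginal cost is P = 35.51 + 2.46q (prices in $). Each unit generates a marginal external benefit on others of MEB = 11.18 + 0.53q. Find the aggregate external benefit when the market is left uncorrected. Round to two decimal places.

Market equilibrium (private): 35.51 + 2.46q = 152.16 - 0.54q → q_m = 38.8833.
Total external benefit = ∫₀^{q_m} (11.18 + 0.53q) dq = 11.18×38.8833 + ½×0.53×38.8833² = 835.3717.

$835.37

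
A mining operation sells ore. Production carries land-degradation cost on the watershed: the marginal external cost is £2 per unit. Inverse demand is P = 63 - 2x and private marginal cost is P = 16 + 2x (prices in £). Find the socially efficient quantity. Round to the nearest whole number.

x* = 11

Social marginal cost = private MC + MEC = 18 + 2x.
Set SMC = demand: 18 + 2x = 63 - 2x → x* = 11.2500.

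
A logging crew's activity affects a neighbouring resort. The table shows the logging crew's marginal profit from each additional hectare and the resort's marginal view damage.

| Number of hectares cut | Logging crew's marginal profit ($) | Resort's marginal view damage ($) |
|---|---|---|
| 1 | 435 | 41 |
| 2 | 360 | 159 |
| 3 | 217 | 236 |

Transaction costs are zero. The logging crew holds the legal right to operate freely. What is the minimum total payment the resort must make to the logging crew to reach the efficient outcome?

$217

Left alone the logging crew would choose level 3 (marginal profit stays positive).
Efficient level: k* = 2 (marginal profit ≥ marginal view damage through 2).
The resort must at least cover the logging crew's forgone profit from cutting 3→2: 217 = 217.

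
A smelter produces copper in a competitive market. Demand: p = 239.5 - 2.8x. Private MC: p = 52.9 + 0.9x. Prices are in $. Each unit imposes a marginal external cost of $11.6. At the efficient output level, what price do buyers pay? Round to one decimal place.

P = $107.1

Social marginal cost = private MC + MEC = 64.5 + 0.9x.
Set SMC = demand: 64.5 + 0.9x = 239.5 - 2.8x → x* = 47.2973.
Consumer price on the demand curve at x*: 239.5 − 2.8×47.2973 = 107.0676.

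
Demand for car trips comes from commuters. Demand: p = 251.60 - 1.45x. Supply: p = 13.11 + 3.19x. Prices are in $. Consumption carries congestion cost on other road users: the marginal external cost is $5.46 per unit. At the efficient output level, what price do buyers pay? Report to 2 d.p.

P = $178.78

Social marginal benefit = demand − MEC = 246.14 - 1.45x.
Set SMB = MC: 246.14 - 1.45x = 13.11 + 3.19x → x* = 50.2220.
Consumer price on the demand curve at x*: 251.60 − 1.45×50.2220 = 178.7781.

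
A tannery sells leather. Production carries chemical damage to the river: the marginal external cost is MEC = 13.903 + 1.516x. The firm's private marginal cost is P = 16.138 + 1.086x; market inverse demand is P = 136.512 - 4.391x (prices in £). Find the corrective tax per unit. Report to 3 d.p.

Social marginal cost = private MC + MEC = 30.041 + 2.602x.
Set SMC = demand: 30.041 + 2.602x = 136.512 - 4.391x → x* = 15.2254.
The Pigouvian tax equals MEC at x*: 13.903 + 1.516×15.2254 = 36.9847.

tax = £36.985 per unit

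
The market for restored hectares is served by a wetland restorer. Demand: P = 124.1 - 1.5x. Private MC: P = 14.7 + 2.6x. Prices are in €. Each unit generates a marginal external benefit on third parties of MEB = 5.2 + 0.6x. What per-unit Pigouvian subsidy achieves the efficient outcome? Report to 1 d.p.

Social marginal cost = private MC − MEB = 9.5 + 2.0x.
Set SMC = demand: 9.5 + 2.0x = 124.1 - 1.5x → x* = 32.7429.
The Pigouvian subsidy equals MEB at x*: 5.2 + 0.6×32.7429 = 24.8457.

subsidy = €24.8 per unit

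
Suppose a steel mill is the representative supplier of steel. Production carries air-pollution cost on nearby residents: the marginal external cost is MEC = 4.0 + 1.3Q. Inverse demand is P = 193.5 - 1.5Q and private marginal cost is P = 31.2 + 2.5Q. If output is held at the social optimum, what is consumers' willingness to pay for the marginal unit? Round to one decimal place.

P = 148.7

Social marginal cost = private MC + MEC = 35.2 + 3.8Q.
Set SMC = demand: 35.2 + 3.8Q = 193.5 - 1.5Q → Q* = 29.8679.
Consumer price on the demand curve at Q*: 193.5 − 1.5×29.8679 = 148.6982.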